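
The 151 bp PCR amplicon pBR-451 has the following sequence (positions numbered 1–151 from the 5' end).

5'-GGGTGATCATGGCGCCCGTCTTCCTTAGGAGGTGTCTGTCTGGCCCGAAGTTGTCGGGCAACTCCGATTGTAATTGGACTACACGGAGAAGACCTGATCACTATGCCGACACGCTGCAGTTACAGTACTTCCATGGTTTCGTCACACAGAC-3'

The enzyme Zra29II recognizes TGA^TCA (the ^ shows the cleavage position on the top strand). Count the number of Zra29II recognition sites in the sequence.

2

TGATCA occurs starting at positions 4, 95.
Zra29II cuts at 2 sites.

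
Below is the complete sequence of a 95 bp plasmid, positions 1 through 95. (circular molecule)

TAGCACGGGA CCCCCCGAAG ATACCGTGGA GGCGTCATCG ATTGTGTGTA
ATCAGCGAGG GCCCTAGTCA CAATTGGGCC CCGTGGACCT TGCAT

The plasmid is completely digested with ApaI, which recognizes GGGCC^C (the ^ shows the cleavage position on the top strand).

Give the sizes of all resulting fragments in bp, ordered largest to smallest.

ApaI sites (GGGCCC) start at positions 59, 76.
ApaI cuts after base 5 of each site (before the last base), so after positions 63, 80.
Circular molecule, 2 cuts → 2 fragments:
  64–80 → 17 bp
  81–95 then 1–63 → 15 + 63 = 78 bp
Sorted largest to smallest: 78, 17 bp.

78, 17 bp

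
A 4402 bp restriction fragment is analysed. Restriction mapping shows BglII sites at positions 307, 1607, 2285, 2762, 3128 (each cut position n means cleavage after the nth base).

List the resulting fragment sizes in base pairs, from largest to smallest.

1300, 1274, 678, 477, 366, 307 bp

Linear molecule, 5 cuts → 6 fragments:
  307 − 0 = 307 bp
  1607 − 307 = 1300 bp
  2285 − 1607 = 678 bp
  2762 − 2285 = 477 bp
  3128 − 2762 = 366 bp
  4402 − 3128 = 1274 bp
Sorted largest to smallest: 1300, 1274, 678, 477, 366, 307 bp.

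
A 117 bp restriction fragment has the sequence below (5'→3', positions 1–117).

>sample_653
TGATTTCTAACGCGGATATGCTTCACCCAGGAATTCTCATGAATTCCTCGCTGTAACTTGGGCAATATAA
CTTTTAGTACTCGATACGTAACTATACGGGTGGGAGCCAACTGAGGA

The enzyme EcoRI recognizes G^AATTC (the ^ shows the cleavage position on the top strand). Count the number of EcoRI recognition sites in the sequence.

2

GAATTC occurs starting at positions 31, 41.
EcoRI cuts at 2 sites.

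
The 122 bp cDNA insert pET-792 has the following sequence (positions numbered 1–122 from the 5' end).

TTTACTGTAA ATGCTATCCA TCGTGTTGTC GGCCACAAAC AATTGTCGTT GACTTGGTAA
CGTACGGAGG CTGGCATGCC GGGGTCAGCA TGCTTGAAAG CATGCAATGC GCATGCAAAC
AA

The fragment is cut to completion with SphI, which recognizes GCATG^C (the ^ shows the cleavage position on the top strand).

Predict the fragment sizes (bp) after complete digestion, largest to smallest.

78, 14, 12, 11, 7 bp

SphI sites (GCATGC) start at positions 74, 88, 100, 111.
SphI cuts after base 5 of each site (before the last base), so after positions 78, 92, 104, 115.
Linear molecule, 4 cuts → 5 fragments:
  1–78 → 78 bp
  79–92 → 14 bp
  93–104 → 12 bp
  105–115 → 11 bp
  116–122 → 7 bp
Sorted largest to smallest: 78, 14, 12, 11, 7 bp.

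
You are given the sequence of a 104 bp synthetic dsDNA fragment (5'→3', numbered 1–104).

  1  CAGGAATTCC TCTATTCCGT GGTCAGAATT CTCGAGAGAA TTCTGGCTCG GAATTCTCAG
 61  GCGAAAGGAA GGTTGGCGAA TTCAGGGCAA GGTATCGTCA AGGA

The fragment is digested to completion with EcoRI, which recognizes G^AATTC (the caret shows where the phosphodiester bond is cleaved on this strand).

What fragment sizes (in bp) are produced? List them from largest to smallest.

27, 26, 22, 13, 12, 4 bp

EcoRI sites (GAATTC) start at positions 4, 26, 38, 51, 78.
EcoRI cuts after the first base of each site, so after positions 4, 26, 38, 51, 78.
Linear molecule, 5 cuts → 6 fragments:
  1–4 → 4 bp
  5–26 → 22 bp
  27–38 → 12 bp
  39–51 → 13 bp
  52–78 → 27 bp
  79–104 → 26 bp
Sorted largest to smallest: 27, 26, 22, 13, 12, 4 bp.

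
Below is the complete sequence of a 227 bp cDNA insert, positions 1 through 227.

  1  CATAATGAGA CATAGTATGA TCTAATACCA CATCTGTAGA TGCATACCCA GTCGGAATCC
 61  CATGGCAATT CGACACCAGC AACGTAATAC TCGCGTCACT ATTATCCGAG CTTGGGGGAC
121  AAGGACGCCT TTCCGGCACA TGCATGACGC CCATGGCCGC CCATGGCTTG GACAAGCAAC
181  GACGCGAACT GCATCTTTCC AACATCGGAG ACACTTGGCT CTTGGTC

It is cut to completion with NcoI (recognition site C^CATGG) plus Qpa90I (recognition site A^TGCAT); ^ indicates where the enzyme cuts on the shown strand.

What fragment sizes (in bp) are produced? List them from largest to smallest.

NcoI sites (CCATGG) start at positions 60, 151, 161.
NcoI cuts after the first base of each site, so after positions 60, 151, 161.
Qpa90I sites (ATGCAT) start at positions 40, 140.
Qpa90I cuts after the first base of each site, so after positions 40, 140.
Combined cut positions: 40, 60, 140, 151, 161.
Linear molecule, 5 cuts → 6 fragments:
  1–40 → 40 bp
  41–60 → 20 bp
  61–140 → 80 bp
  141–151 → 11 bp
  152–161 → 10 bp
  162–227 → 66 bp
Sorted largest to smallest: 80, 66, 40, 20, 11, 10 bp.

80, 66, 40, 20, 11, 10 bp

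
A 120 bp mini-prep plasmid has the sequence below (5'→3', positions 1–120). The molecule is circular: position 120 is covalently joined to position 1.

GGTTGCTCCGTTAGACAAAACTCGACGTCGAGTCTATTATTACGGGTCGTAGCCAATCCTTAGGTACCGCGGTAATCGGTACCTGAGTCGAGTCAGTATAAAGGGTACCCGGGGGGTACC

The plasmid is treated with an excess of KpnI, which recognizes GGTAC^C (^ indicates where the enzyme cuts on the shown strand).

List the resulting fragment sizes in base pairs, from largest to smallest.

KpnI sites (GGTACC) start at positions 63, 78, 104, 115.
KpnI cuts after base 5 of each site (before the last base), so after positions 67, 82, 108, 119.
Circular molecule, 4 cuts → 4 fragments:
  68–82 → 15 bp
  83–108 → 26 bp
  109–119 → 11 bp
  120–120 then 1–67 → 1 + 67 = 68 bp
Sorted largest to smallest: 68, 26, 15, 11 bp.

68, 26, 15, 11 bp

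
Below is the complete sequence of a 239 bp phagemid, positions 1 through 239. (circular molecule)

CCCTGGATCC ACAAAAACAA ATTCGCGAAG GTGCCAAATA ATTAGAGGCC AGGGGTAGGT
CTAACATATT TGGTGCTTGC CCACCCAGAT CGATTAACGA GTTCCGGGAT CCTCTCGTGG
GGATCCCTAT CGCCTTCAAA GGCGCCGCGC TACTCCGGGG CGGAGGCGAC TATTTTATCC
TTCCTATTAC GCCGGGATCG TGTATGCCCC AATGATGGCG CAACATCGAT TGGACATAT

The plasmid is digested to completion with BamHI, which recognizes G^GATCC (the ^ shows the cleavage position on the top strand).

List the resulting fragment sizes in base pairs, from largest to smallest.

BamHI sites (GGATCC) start at positions 5, 107, 121.
BamHI cuts after the first base of each site, so after positions 5, 107, 121.
Circular molecule, 3 cuts → 3 fragments:
  6–107 → 102 bp
  108–121 → 14 bp
  122–239 then 1–5 → 118 + 5 = 123 bp
Sorted largest to smallest: 123, 102, 14 bp.

123, 102, 14 bp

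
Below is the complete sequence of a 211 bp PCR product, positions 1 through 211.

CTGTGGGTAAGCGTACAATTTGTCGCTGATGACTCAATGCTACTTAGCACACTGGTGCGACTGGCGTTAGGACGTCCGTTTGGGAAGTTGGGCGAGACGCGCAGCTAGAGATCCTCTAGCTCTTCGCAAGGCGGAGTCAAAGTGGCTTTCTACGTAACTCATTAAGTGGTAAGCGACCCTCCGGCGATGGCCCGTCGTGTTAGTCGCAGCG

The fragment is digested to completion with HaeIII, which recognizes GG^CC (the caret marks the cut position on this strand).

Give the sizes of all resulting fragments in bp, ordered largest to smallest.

The HaeIII site (GGCC) starts at position 189.
HaeIII cuts after base 2 of each site, so after position 190.
Linear molecule, 1 cut → 2 fragments:
  1–190 → 190 bp
  191–211 → 21 bp
Sorted largest to smallest: 190, 21 bp.

190, 21 bp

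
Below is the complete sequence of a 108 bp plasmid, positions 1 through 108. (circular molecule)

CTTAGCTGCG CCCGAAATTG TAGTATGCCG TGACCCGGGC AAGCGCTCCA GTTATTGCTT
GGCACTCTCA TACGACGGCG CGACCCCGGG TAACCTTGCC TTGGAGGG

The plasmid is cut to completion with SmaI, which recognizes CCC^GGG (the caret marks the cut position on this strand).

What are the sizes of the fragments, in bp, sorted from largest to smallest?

SmaI sites (CCCGGG) start at positions 34, 85.
SmaI cuts after base 3 of each site, so after positions 36, 87.
Circular molecule, 2 cuts → 2 fragments:
  37–87 → 51 bp
  88–108 then 1–36 → 21 + 36 = 57 bp
Sorted largest to smallest: 57, 51 bp.

57, 51 bp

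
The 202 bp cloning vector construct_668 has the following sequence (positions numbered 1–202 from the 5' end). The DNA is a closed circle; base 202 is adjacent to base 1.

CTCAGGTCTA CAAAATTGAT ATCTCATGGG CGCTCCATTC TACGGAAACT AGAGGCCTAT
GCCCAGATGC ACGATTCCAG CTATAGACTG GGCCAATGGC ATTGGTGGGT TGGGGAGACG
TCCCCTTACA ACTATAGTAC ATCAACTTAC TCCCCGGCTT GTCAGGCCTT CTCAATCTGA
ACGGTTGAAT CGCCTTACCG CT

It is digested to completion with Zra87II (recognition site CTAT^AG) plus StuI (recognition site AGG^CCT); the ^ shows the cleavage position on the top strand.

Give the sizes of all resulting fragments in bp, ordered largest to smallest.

Zra87II sites (CTATAG) start at positions 81, 132.
Zra87II cuts after base 4 of each site, so after positions 84, 135.
StuI sites (AGGCCT) start at positions 53, 164.
StuI cuts after base 3 of each site, so after positions 55, 166.
Combined cut positions: 55, 84, 135, 166.
Circular molecule, 4 cuts → 4 fragments:
  56–84 → 29 bp
  85–135 → 51 bp
  136–166 → 31 bp
  167–202 then 1–55 → 36 + 55 = 91 bp
Sorted largest to smallest: 91, 51, 31, 29 bp.

91, 51, 31, 29 bp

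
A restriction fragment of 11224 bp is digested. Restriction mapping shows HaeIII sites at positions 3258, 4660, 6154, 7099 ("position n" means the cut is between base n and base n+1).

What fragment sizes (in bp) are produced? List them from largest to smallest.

4125, 3258, 1494, 1402, 945 bp

Linear molecule, 4 cuts → 5 fragments:
  3258 − 0 = 3258 bp
  4660 − 3258 = 1402 bp
  6154 − 4660 = 1494 bp
  7099 − 6154 = 945 bp
  11224 − 7099 = 4125 bp
Sorted largest to smallest: 4125, 3258, 1494, 1402, 945 bp.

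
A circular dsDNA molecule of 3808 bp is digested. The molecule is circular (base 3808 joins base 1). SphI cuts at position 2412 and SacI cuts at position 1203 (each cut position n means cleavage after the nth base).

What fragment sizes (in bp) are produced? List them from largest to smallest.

2599, 1209 bp

Combined cut positions (sorted): 1203, 2412.
Circular molecule, 2 cuts → 2 fragments:
  2412 − 1203 = 1209 bp
  wrap: 3808 − 2412 + 1203 = 2599 bp
Sorted largest to smallest: 2599, 1209 bp.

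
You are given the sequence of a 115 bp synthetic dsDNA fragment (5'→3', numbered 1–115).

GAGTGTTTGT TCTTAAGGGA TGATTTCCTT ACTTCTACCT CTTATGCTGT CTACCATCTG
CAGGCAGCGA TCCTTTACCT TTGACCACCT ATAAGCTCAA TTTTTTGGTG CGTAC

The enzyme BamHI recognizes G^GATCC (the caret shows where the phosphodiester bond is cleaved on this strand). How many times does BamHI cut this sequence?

0

No occurrence of GGATCC is present in the sequence.
BamHI does not cut: 0 sites.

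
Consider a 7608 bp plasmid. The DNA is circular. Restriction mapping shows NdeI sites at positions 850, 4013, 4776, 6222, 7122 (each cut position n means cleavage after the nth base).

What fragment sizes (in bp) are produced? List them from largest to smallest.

3163, 1446, 1336, 900, 763 bp

Circular molecule, 5 cuts → 5 fragments:
  4013 − 850 = 3163 bp
  4776 − 4013 = 763 bp
  6222 − 4776 = 1446 bp
  7122 − 6222 = 900 bp
  wrap: 7608 − 7122 + 850 = 1336 bp
Sorted largest to smallest: 3163, 1446, 1336, 900, 763 bp.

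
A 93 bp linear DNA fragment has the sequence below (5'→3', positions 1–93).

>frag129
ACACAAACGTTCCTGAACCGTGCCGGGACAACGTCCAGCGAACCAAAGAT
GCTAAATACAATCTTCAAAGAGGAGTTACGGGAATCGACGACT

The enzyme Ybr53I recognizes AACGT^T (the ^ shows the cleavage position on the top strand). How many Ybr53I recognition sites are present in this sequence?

AACGTT occurs starting at position 6.
Ybr53I cuts at 1 site.

1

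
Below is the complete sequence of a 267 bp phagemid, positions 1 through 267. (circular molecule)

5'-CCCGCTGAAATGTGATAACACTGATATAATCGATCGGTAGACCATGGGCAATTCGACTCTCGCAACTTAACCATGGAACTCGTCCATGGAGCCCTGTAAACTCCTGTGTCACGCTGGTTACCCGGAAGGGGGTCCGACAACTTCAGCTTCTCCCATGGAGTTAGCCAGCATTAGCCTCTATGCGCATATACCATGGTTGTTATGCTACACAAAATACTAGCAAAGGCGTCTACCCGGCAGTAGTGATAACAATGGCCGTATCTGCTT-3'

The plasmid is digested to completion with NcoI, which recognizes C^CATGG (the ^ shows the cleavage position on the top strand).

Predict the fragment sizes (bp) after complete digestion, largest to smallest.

NcoI sites (CCATGG) start at positions 42, 71, 84, 153, 191.
NcoI cuts after the first base of each site, so after positions 42, 71, 84, 153, 191.
Circular molecule, 5 cuts → 5 fragments:
  43–71 → 29 bp
  72–84 → 13 bp
  85–153 → 69 bp
  154–191 → 38 bp
  192–267 then 1–42 → 76 + 42 = 118 bp
Sorted largest to smallest: 118, 69, 38, 29, 13 bp.

118, 69, 38, 29, 13 bp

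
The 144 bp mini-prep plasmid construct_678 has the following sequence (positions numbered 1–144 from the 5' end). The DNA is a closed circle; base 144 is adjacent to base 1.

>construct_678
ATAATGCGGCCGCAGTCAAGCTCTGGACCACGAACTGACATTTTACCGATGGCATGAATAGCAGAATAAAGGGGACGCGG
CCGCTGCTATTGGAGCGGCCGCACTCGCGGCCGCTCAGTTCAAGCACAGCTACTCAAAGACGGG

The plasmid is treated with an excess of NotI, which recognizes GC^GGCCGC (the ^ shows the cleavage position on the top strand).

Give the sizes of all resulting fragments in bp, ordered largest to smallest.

71, 43, 18, 12 bp

NotI sites (GCGGCCGC) start at positions 6, 77, 95, 107.
NotI cuts after base 2 of each site, so after positions 7, 78, 96, 108.
Circular molecule, 4 cuts → 4 fragments:
  8–78 → 71 bp
  79–96 → 18 bp
  97–108 → 12 bp
  109–144 then 1–7 → 36 + 7 = 43 bp
Sorted largest to smallest: 71, 43, 18, 12 bp.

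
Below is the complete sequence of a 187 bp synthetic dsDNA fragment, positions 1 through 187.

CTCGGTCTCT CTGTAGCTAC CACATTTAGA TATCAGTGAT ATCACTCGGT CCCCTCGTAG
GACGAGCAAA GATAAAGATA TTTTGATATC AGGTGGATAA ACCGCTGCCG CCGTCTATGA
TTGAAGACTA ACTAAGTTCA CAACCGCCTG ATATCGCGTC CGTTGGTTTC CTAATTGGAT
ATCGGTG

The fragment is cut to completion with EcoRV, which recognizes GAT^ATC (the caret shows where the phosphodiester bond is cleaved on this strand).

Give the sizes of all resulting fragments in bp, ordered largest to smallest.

EcoRV sites (GATATC) start at positions 29, 38, 85, 150, 178.
EcoRV cuts after base 3 of each site, so after positions 31, 40, 87, 152, 180.
Linear molecule, 5 cuts → 6 fragments:
  1–31 → 31 bp
  32–40 → 9 bp
  41–87 → 47 bp
  88–152 → 65 bp
  153–180 → 28 bp
  181–187 → 7 bp
Sorted largest to smallest: 65, 47, 31, 28, 9, 7 bp.

65, 47, 31, 28, 9, 7 bp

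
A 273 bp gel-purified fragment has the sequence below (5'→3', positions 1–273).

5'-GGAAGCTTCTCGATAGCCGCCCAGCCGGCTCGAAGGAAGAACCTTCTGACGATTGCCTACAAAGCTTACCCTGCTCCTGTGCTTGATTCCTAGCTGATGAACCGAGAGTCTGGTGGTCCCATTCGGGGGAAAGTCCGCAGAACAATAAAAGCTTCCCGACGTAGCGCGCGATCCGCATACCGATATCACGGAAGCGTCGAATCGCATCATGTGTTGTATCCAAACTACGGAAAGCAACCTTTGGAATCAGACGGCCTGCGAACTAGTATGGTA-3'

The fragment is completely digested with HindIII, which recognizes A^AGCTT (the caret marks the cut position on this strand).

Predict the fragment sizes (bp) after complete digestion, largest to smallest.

124, 87, 59, 3 bp

HindIII sites (AAGCTT) start at positions 3, 62, 149.
HindIII cuts after the first base of each site, so after positions 3, 62, 149.
Linear molecule, 3 cuts → 4 fragments:
  1–3 → 3 bp
  4–62 → 59 bp
  63–149 → 87 bp
  150–273 → 124 bp
Sorted largest to smallest: 124, 87, 59, 3 bp.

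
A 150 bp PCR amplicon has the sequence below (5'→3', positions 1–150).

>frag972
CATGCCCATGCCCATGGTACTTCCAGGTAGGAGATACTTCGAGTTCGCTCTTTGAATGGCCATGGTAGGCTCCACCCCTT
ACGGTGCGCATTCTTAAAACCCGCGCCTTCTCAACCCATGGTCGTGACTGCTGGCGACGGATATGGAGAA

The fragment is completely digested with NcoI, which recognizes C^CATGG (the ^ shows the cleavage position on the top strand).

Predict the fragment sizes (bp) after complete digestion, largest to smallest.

NcoI sites (CCATGG) start at positions 12, 60, 116.
NcoI cuts after the first base of each site, so after positions 12, 60, 116.
Linear molecule, 3 cuts → 4 fragments:
  1–12 → 12 bp
  13–60 → 48 bp
  61–116 → 56 bp
  117–150 → 34 bp
Sorted largest to smallest: 56, 48, 34, 12 bp.

56, 48, 34, 12 bp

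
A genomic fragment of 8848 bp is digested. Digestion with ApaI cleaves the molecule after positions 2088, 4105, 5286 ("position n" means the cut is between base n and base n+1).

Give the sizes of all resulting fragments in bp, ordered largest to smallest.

Linear molecule, 3 cuts → 4 fragments:
  2088 − 0 = 2088 bp
  4105 − 2088 = 2017 bp
  5286 − 4105 = 1181 bp
  8848 − 5286 = 3562 bp
Sorted largest to smallest: 3562, 2088, 2017, 1181 bp.

3562, 2088, 2017, 1181 bp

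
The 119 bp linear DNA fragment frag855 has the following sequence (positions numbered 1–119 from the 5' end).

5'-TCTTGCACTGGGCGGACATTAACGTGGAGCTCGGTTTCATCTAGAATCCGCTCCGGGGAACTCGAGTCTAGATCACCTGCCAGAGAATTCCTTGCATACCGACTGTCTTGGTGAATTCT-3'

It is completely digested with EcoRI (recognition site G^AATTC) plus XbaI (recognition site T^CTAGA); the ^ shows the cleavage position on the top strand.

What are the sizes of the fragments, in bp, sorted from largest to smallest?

40, 28, 27, 18, 6 bp

EcoRI sites (GAATTC) start at positions 85, 113.
EcoRI cuts after the first base of each site, so after positions 85, 113.
XbaI sites (TCTAGA) start at positions 40, 67.
XbaI cuts after the first base of each site, so after positions 40, 67.
Combined cut positions: 40, 67, 85, 113.
Linear molecule, 4 cuts → 5 fragments:
  1–40 → 40 bp
  41–67 → 27 bp
  68–85 → 18 bp
  86–113 → 28 bp
  114–119 → 6 bp
Sorted largest to smallest: 40, 28, 27, 18, 6 bp.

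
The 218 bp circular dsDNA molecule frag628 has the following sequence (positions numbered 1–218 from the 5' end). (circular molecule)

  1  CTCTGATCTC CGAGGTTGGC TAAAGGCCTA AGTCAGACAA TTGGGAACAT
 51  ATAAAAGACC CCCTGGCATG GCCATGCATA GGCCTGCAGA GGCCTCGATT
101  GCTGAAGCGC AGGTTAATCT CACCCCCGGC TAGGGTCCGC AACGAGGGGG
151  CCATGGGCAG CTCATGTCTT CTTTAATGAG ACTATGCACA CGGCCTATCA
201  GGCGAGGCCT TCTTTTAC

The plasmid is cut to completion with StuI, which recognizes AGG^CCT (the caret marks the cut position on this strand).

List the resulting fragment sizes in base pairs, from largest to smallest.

115, 56, 37, 10 bp

StuI sites (AGGCCT) start at positions 24, 80, 90, 205.
StuI cuts after base 3 of each site, so after positions 26, 82, 92, 207.
Circular molecule, 4 cuts → 4 fragments:
  27–82 → 56 bp
  83–92 → 10 bp
  93–207 → 115 bp
  208–218 then 1–26 → 11 + 26 = 37 bp
Sorted largest to smallest: 115, 56, 37, 10 bp.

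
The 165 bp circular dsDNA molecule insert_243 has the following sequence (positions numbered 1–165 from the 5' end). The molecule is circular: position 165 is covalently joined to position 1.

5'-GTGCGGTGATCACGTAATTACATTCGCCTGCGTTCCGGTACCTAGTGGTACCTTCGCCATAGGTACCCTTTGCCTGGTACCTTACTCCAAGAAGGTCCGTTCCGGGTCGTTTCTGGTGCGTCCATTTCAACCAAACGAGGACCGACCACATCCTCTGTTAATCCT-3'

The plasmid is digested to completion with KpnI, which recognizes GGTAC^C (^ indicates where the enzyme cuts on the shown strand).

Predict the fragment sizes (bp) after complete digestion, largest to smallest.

126, 15, 14, 10 bp

KpnI sites (GGTACC) start at positions 37, 47, 62, 76.
KpnI cuts after base 5 of each site (before the last base), so after positions 41, 51, 66, 80.
Circular molecule, 4 cuts → 4 fragments:
  42–51 → 10 bp
  52–66 → 15 bp
  67–80 → 14 bp
  81–165 then 1–41 → 85 + 41 = 126 bp
Sorted largest to smallest: 126, 15, 14, 10 bp.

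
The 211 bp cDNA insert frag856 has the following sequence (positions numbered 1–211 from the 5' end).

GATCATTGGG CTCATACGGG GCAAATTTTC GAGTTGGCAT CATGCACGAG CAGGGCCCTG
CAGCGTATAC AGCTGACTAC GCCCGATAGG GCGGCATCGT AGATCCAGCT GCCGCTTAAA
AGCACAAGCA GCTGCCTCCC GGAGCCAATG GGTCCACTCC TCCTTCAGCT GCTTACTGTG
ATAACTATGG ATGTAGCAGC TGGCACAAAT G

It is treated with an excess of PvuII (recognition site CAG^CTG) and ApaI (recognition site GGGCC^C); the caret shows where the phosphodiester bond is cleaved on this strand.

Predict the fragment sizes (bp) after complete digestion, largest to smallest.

PvuII sites (CAGCTG) start at positions 70, 106, 129, 166, 197.
PvuII cuts after base 3 of each site, so after positions 72, 108, 131, 168, 199.
The ApaI site (GGGCCC) starts at position 53.
ApaI cuts after base 5 of each site (before the last base), so after position 57.
Combined cut positions: 57, 72, 108, 131, 168, 199.
Linear molecule, 6 cuts → 7 fragments:
  1–57 → 57 bp
  58–72 → 15 bp
  73–108 → 36 bp
  109–131 → 23 bp
  132–168 → 37 bp
  169–199 → 31 bp
  200–211 → 12 bp
Sorted largest to smallest: 57, 37, 36, 31, 23, 15, 12 bp.

57, 37, 36, 31, 23, 15, 12 bp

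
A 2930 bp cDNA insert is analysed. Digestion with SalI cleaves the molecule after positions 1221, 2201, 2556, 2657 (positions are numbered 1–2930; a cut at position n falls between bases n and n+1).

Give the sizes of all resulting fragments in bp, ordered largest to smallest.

1221, 980, 355, 273, 101 bp

Linear molecule, 4 cuts → 5 fragments:
  1221 − 0 = 1221 bp
  2201 − 1221 = 980 bp
  2556 − 2201 = 355 bp
  2657 − 2556 = 101 bp
  2930 − 2657 = 273 bp
Sorted largest to smallest: 1221, 980, 355, 273, 101 bp.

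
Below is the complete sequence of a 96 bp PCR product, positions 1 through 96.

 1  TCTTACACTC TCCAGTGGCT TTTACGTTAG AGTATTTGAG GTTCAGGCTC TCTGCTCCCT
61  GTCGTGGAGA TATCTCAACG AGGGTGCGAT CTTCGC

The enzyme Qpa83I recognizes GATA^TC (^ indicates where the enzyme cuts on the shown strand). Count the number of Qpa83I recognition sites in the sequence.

GATATC occurs starting at position 69.
Qpa83I cuts at 1 site.

1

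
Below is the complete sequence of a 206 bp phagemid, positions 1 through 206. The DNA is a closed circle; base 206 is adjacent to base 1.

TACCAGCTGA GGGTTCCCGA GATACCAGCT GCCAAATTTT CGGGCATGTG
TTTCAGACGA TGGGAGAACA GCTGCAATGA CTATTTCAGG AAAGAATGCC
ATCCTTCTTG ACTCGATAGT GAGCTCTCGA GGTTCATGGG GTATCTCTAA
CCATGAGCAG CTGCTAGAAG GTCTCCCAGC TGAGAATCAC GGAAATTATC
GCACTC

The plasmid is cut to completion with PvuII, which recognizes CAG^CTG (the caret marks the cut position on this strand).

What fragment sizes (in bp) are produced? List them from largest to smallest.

PvuII sites (CAGCTG) start at positions 4, 26, 69, 158, 177.
PvuII cuts after base 3 of each site, so after positions 6, 28, 71, 160, 179.
Circular molecule, 5 cuts → 5 fragments:
  7–28 → 22 bp
  29–71 → 43 bp
  72–160 → 89 bp
  161–179 → 19 bp
  180–206 then 1–6 → 27 + 6 = 33 bp
Sorted largest to smallest: 89, 43, 33, 22, 19 bp.

89, 43, 33, 22, 19 bp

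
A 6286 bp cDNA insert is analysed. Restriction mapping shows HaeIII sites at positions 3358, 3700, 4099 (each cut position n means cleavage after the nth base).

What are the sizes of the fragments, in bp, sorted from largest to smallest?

Linear molecule, 3 cuts → 4 fragments:
  3358 − 0 = 3358 bp
  3700 − 3358 = 342 bp
  4099 − 3700 = 399 bp
  6286 − 4099 = 2187 bp
Sorted largest to smallest: 3358, 2187, 399, 342 bp.

3358, 2187, 399, 342 bp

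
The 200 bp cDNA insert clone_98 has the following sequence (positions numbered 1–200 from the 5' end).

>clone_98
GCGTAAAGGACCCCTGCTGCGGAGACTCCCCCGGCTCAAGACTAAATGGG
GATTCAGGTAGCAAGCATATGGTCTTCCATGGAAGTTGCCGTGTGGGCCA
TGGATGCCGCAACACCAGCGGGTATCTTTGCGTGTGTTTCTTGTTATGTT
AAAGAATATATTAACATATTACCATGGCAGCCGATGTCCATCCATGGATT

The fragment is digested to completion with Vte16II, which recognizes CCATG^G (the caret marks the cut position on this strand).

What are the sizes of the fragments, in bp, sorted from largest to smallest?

81, 74, 21, 20, 4 bp

Vte16II sites (CCATGG) start at positions 77, 98, 172, 192.
Vte16II cuts after base 5 of each site (before the last base), so after positions 81, 102, 176, 196.
Linear molecule, 4 cuts → 5 fragments:
  1–81 → 81 bp
  82–102 → 21 bp
  103–176 → 74 bp
  177–196 → 20 bp
  197–200 → 4 bp
Sorted largest to smallest: 81, 74, 21, 20, 4 bp.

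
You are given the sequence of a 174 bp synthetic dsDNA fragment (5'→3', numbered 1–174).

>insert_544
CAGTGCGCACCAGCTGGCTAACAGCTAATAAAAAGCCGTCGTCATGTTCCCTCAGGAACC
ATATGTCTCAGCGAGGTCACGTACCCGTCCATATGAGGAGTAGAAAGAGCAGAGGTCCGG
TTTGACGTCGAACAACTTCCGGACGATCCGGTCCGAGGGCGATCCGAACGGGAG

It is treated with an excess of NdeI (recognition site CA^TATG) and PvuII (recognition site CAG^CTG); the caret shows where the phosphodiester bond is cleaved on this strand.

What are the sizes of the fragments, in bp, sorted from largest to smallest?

83, 48, 30, 13 bp

NdeI sites (CATATG) start at positions 60, 90.
NdeI cuts after base 2 of each site, so after positions 61, 91.
The PvuII site (CAGCTG) starts at position 11.
PvuII cuts after base 3 of each site, so after position 13.
Combined cut positions: 13, 61, 91.
Linear molecule, 3 cuts → 4 fragments:
  1–13 → 13 bp
  14–61 → 48 bp
  62–91 → 30 bp
  92–174 → 83 bp
Sorted largest to smallest: 83, 48, 30, 13 bp.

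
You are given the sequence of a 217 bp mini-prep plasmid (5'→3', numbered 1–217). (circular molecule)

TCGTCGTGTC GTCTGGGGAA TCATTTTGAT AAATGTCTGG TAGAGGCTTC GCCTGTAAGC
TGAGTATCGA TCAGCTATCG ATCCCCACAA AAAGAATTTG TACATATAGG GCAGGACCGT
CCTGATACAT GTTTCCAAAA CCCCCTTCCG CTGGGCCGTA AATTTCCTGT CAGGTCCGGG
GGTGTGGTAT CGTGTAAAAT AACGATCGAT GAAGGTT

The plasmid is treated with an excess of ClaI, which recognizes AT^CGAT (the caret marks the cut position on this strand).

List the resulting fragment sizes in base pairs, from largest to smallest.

ClaI sites (ATCGAT) start at positions 66, 77, 205.
ClaI cuts after base 2 of each site, so after positions 67, 78, 206.
Circular molecule, 3 cuts → 3 fragments:
  68–78 → 11 bp
  79–206 → 128 bp
  207–217 then 1–67 → 11 + 67 = 78 bp
Sorted largest to smallest: 128, 78, 11 bp.

128, 78, 11 bp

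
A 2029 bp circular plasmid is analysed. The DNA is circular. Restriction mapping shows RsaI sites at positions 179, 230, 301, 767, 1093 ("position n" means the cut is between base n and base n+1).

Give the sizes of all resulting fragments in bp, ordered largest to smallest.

Circular molecule, 5 cuts → 5 fragments:
  230 − 179 = 51 bp
  301 − 230 = 71 bp
  767 − 301 = 466 bp
  1093 − 767 = 326 bp
  wrap: 2029 − 1093 + 179 = 1115 bp
Sorted largest to smallest: 1115, 466, 326, 71, 51 bp.

1115, 466, 326, 71, 51 bp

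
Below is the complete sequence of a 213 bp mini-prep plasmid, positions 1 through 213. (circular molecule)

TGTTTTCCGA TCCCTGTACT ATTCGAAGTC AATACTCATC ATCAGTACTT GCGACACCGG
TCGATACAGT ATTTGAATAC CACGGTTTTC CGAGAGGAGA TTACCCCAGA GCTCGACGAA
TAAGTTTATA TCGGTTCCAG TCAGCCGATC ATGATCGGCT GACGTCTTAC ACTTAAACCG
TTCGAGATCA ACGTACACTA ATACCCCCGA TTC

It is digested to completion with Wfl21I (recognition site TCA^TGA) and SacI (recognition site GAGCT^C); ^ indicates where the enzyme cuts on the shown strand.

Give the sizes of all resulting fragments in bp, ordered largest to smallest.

The Wfl21I site (TCATGA) starts at position 149.
Wfl21I cuts after base 3 of each site, so after position 151.
The SacI site (GAGCTC) starts at position 109.
SacI cuts after base 5 of each site (before the last base), so after position 113.
Combined cut positions: 113, 151.
Circular molecule, 2 cuts → 2 fragments:
  114–151 → 38 bp
  152–213 then 1–113 → 62 + 113 = 175 bp
Sorted largest to smallest: 175, 38 bp.

175, 38 bp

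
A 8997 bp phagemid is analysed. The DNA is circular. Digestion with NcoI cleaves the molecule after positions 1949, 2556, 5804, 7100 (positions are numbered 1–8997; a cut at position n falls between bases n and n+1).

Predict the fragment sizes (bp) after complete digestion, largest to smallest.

3846, 3248, 1296, 607 bp

Circular molecule, 4 cuts → 4 fragments:
  2556 − 1949 = 607 bp
  5804 − 2556 = 3248 bp
  7100 − 5804 = 1296 bp
  wrap: 8997 − 7100 + 1949 = 3846 bp
Sorted largest to smallest: 3846, 3248, 1296, 607 bp.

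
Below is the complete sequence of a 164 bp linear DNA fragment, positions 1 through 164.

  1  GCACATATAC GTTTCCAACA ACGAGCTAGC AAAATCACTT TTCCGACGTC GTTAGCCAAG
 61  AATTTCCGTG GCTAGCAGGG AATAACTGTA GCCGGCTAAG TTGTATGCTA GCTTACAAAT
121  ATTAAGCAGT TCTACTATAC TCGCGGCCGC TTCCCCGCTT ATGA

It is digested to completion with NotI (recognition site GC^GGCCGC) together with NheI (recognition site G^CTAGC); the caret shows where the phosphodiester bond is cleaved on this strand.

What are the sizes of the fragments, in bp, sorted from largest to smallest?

46, 37, 36, 25, 20 bp

The NotI site (GCGGCCGC) starts at position 143.
NotI cuts after base 2 of each site, so after position 144.
NheI sites (GCTAGC) start at positions 25, 71, 107.
NheI cuts after the first base of each site, so after positions 25, 71, 107.
Combined cut positions: 25, 71, 107, 144.
Linear molecule, 4 cuts → 5 fragments:
  1–25 → 25 bp
  26–71 → 46 bp
  72–107 → 36 bp
  108–144 → 37 bp
  145–164 → 20 bp
Sorted largest to smallest: 46, 37, 36, 25, 20 bp.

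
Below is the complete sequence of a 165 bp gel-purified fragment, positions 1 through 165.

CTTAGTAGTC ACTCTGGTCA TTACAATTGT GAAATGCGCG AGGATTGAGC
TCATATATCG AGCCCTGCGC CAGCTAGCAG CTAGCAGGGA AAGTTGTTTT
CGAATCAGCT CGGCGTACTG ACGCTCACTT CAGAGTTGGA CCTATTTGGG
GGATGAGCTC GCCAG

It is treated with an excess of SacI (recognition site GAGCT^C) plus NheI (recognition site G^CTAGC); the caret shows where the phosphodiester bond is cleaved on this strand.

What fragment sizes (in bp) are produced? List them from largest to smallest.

79, 51, 22, 7, 6 bp

SacI sites (GAGCTC) start at positions 47, 155.
SacI cuts after base 5 of each site (before the last base), so after positions 51, 159.
NheI sites (GCTAGC) start at positions 73, 80.
NheI cuts after the first base of each site, so after positions 73, 80.
Combined cut positions: 51, 73, 80, 159.
Linear molecule, 4 cuts → 5 fragments:
  1–51 → 51 bp
  52–73 → 22 bp
  74–80 → 7 bp
  81–159 → 79 bp
  160–165 → 6 bp
Sorted largest to smallest: 79, 51, 22, 7, 6 bp.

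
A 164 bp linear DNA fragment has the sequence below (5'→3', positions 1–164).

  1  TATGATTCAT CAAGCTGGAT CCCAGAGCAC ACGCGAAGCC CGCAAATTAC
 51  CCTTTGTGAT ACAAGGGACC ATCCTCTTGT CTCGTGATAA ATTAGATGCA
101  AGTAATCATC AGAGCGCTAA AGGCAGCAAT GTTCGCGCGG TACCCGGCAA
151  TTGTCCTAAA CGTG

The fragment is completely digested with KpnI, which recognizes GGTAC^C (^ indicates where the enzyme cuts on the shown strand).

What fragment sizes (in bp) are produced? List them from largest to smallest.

The KpnI site (GGTACC) starts at position 139.
KpnI cuts after base 5 of each site (before the last base), so after position 143.
Linear molecule, 1 cut → 2 fragments:
  1–143 → 143 bp
  144–164 → 21 bp
Sorted largest to smallest: 143, 21 bp.

143, 21 bp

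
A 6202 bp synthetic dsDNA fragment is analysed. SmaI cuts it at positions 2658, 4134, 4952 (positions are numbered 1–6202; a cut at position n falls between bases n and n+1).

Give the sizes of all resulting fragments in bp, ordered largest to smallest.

2658, 1476, 1250, 818 bp

Linear molecule, 3 cuts → 4 fragments:
  2658 − 0 = 2658 bp
  4134 − 2658 = 1476 bp
  4952 − 4134 = 818 bp
  6202 − 4952 = 1250 bp
Sorted largest to smallest: 2658, 1476, 1250, 818 bp.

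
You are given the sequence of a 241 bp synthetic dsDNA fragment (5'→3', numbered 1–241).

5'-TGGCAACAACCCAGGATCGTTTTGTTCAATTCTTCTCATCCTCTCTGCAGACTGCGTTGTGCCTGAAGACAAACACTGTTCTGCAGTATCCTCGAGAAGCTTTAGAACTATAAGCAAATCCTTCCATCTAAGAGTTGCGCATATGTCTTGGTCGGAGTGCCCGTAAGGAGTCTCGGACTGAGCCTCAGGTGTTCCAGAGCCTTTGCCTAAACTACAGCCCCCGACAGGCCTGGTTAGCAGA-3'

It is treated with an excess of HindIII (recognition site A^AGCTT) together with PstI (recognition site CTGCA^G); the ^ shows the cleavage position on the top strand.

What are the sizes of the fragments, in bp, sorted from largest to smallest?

The HindIII site (AAGCTT) starts at position 97.
HindIII cuts after the first base of each site, so after position 97.
PstI sites (CTGCAG) start at positions 45, 81.
PstI cuts after base 5 of each site (before the last base), so after positions 49, 85.
Combined cut positions: 49, 85, 97.
Linear molecule, 3 cuts → 4 fragments:
  1–49 → 49 bp
  50–85 → 36 bp
  86–97 → 12 bp
  98–241 → 144 bp
Sorted largest to smallest: 144, 49, 36, 12 bp.

144, 49, 36, 12 bp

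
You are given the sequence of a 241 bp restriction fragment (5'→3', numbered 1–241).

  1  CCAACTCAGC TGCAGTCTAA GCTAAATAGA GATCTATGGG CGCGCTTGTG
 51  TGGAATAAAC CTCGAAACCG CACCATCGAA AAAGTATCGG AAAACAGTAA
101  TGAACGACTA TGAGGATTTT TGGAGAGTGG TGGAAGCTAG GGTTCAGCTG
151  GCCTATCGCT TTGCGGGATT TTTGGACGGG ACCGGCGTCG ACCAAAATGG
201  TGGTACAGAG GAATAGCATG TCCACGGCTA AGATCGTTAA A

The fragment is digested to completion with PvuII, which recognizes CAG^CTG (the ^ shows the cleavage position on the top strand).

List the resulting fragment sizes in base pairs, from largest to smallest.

138, 94, 9 bp

PvuII sites (CAGCTG) start at positions 7, 145.
PvuII cuts after base 3 of each site, so after positions 9, 147.
Linear molecule, 2 cuts → 3 fragments:
  1–9 → 9 bp
  10–147 → 138 bp
  148–241 → 94 bp
Sorted largest to smallest: 138, 94, 9 bp.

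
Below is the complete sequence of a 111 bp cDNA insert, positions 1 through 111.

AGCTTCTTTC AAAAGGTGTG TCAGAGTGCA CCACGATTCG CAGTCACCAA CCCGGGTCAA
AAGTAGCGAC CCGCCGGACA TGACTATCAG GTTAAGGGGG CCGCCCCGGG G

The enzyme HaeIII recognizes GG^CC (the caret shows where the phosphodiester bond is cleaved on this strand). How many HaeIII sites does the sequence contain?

GGCC occurs starting at position 99.
HaeIII cuts at 1 site.

1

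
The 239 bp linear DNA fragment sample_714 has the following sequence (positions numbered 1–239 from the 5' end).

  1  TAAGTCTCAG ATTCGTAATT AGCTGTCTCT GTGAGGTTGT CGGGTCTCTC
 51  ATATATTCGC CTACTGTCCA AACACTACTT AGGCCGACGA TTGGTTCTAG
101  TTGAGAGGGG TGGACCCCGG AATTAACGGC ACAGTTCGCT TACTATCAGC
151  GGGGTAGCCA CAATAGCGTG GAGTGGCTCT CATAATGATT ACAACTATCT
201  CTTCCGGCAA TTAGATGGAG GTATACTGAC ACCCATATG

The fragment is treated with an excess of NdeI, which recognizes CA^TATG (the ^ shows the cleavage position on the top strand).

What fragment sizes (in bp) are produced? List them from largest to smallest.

The NdeI site (CATATG) starts at position 234.
NdeI cuts after base 2 of each site, so after position 235.
Linear molecule, 1 cut → 2 fragments:
  1–235 → 235 bp
  236–239 → 4 bp
Sorted largest to smallest: 235, 4 bp.

235, 4 bp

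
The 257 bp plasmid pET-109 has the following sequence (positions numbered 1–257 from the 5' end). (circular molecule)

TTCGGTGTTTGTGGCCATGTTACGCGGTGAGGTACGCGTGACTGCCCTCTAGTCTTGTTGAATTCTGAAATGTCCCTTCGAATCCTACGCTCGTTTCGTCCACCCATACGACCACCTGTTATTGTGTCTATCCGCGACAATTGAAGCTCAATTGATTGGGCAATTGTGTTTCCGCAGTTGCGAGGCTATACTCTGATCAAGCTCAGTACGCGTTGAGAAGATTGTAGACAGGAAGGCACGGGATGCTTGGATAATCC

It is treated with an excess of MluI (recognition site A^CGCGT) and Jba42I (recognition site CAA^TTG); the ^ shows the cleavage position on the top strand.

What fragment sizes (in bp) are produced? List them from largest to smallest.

MluI sites (ACGCGT) start at positions 34, 208.
MluI cuts after the first base of each site, so after positions 34, 208.
Jba42I sites (CAATTG) start at positions 138, 149, 161.
Jba42I cuts after base 3 of each site, so after positions 140, 151, 163.
Combined cut positions: 34, 140, 151, 163, 208.
Circular molecule, 5 cuts → 5 fragments:
  35–140 → 106 bp
  141–151 → 11 bp
  152–163 → 12 bp
  164–208 → 45 bp
  209–257 then 1–34 → 49 + 34 = 83 bp
Sorted largest to smallest: 106, 83, 45, 12, 11 bp.

106, 83, 45, 12, 11 bp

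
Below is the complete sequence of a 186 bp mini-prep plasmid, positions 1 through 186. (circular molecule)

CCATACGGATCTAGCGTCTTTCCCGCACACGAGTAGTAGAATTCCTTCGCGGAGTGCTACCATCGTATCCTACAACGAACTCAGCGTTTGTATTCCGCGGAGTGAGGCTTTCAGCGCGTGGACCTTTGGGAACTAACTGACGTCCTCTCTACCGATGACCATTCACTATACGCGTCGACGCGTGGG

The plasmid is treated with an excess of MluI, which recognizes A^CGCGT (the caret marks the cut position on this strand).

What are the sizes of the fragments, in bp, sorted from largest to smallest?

MluI sites (ACGCGT) start at positions 170, 178.
MluI cuts after the first base of each site, so after positions 170, 178.
Circular molecule, 2 cuts → 2 fragments:
  171–178 → 8 bp
  179–186 then 1–170 → 8 + 170 = 178 bp
Sorted largest to smallest: 178, 8 bp.

178, 8 bp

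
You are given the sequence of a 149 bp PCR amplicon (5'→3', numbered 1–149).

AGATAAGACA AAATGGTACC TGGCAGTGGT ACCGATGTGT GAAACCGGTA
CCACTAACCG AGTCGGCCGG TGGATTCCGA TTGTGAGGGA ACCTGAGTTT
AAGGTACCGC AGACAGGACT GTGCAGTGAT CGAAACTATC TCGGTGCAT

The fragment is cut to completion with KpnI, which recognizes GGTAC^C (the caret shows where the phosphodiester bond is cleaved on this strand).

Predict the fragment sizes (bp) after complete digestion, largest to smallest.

KpnI sites (GGTACC) start at positions 15, 28, 47, 103.
KpnI cuts after base 5 of each site (before the last base), so after positions 19, 32, 51, 107.
Linear molecule, 4 cuts → 5 fragments:
  1–19 → 19 bp
  20–32 → 13 bp
  33–51 → 19 bp
  52–107 → 56 bp
  108–149 → 42 bp
Sorted largest to smallest: 56, 42, 19, 19, 13 bp.

56, 42, 19, 19, 13 bp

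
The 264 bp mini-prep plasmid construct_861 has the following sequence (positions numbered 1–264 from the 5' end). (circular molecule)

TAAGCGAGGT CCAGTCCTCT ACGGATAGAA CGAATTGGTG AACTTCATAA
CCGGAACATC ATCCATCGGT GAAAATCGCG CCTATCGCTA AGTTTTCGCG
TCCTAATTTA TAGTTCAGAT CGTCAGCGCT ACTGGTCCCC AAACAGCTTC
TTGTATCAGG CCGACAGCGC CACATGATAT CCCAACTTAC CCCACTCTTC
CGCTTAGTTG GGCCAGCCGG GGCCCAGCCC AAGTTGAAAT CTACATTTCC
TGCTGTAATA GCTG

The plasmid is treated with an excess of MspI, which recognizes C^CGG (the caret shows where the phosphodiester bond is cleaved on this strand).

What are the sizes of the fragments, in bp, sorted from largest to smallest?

MspI sites (CCGG) start at positions 51, 217.
MspI cuts after the first base of each site, so after positions 51, 217.
Circular molecule, 2 cuts → 2 fragments:
  52–217 → 166 bp
  218–264 then 1–51 → 47 + 51 = 98 bp
Sorted largest to smallest: 166, 98 bp.

166, 98 bp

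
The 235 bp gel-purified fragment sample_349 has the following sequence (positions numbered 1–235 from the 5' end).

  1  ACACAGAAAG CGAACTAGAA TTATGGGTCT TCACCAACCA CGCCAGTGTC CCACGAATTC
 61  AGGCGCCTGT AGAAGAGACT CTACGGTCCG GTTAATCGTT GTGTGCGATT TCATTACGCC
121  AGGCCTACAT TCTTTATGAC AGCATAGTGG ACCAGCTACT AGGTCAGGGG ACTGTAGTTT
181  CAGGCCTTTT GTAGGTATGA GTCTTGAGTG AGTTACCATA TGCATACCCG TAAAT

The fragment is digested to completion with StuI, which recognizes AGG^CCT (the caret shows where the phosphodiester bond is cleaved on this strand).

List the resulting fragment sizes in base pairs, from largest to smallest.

StuI sites (AGGCCT) start at positions 121, 182.
StuI cuts after base 3 of each site, so after positions 123, 184.
Linear molecule, 2 cuts → 3 fragments:
  1–123 → 123 bp
  124–184 → 61 bp
  185–235 → 51 bp
Sorted largest to smallest: 123, 61, 51 bp.

123, 61, 51 bp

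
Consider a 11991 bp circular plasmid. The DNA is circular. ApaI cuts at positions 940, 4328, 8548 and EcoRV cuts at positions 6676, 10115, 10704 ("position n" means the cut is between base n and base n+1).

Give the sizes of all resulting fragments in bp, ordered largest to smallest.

Combined cut positions (sorted): 940, 4328, 6676, 8548, 10115, 10704.
Circular molecule, 6 cuts → 6 fragments:
  4328 − 940 = 3388 bp
  6676 − 4328 = 2348 bp
  8548 − 6676 = 1872 bp
  10115 − 8548 = 1567 bp
  10704 − 10115 = 589 bp
  wrap: 11991 − 10704 + 940 = 2227 bp
Sorted largest to smallest: 3388, 2348, 2227, 1872, 1567, 589 bp.

3388, 2348, 2227, 1872, 1567, 589 bp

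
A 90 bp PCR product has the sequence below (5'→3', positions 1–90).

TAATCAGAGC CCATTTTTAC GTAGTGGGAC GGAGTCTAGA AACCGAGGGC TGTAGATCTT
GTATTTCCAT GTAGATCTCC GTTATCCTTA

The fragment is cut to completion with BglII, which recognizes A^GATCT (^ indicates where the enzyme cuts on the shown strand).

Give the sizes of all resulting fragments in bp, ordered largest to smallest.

54, 19, 17 bp

BglII sites (AGATCT) start at positions 54, 73.
BglII cuts after the first base of each site, so after positions 54, 73.
Linear molecule, 2 cuts → 3 fragments:
  1–54 → 54 bp
  55–73 → 19 bp
  74–90 → 17 bp
Sorted largest to smallest: 54, 19, 17 bp.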